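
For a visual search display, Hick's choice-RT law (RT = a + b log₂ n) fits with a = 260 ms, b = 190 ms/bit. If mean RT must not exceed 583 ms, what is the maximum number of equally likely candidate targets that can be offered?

190·log₂ n ≤ 583 − 260 = 323, giving log₂ n ≤ 1.7000 and n ≤ 3.249. The largest whole number is 3.

3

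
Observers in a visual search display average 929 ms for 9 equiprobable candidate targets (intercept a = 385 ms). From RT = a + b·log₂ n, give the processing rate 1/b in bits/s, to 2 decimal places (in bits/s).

5.83 bits/s

Choice component = 929 − 385 = 544 ms over log₂(9) = 3.1699 bits.
b = 544 / 3.1699 = 171.613 ms/bit, so 1/b = 5.827 bits/s.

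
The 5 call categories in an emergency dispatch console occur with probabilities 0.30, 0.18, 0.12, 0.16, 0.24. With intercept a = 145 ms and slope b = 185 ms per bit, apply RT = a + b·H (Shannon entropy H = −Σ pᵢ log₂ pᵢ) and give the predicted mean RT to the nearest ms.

561 ms

Entropy contributions −pᵢ log₂ pᵢ: 0.5211, 0.4453, 0.3671, 0.4230, 0.4941; sum H = 2.2506 bits.
RT = a + bH = 145 + 185·2.2506 = 561.36 ms.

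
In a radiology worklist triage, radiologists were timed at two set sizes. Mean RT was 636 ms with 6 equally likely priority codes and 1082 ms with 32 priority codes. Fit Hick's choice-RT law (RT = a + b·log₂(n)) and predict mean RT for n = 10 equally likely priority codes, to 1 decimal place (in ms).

772.1 ms

Fit slope and intercept:
  b = (1082 − 636) / (log₂ 32 − log₂ 6) = 446 / (5 − 2.5850) = 184.676 ms/bit
  a = 636 − 184.676 × 2.5850 = 158.619 ms
Then RT(10) = 158.619 + 184.676 × log₂ 10 = 158.619 + 184.676 × 3.3219 ≈ 772.100 ms.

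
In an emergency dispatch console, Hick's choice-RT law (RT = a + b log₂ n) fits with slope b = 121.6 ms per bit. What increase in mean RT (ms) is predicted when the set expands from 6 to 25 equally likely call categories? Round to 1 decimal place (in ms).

Only the slope matters, since a is common to both: ΔRT = b·log₂(n₂/n₁).
log₂(25) − log₂(6) = 4.6439 − 2.5850 = 2.0589.
ΔRT = 121.6 × 2.0589 = 250.361 ms.

250.4 ms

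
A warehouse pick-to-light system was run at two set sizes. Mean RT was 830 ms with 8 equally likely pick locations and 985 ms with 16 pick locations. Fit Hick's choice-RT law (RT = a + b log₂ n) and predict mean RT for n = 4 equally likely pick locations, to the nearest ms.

Fit slope and intercept:
  b = (985 − 830) / (log₂ 16 − log₂ 8) = 155 / (4 − 3) = 155 ms/bit
  a = 830 − 155 × 3 = 365 ms
Then RT(4) = 365 + 155 × log₂ 4 = 365 + 155 × 2 ≈ 675.000 ms.

675 ms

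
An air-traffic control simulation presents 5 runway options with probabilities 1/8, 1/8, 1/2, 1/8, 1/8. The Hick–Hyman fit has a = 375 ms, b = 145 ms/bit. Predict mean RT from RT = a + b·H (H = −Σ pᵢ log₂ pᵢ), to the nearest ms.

H = −Σ pᵢ log₂ pᵢ = 0.125·3 + 0.125·3 + 0.5·1 + 0.125·3 + 0.125·3 = 2.000 bits.
RT = 375 + 145 × 2.000 = 665.00 ms.

665 ms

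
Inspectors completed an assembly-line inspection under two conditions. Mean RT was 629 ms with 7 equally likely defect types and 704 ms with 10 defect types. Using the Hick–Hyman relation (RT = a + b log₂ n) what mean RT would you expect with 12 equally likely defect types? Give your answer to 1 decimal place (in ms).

Solve the two-equation system in a and b:
  b = (704 − 629) / (log₂ 10 − log₂ 7) = 75 / (3.3219 − 2.8074) = 145.752 ms/bit
  a = 629 − 145.752 × 2.8074 = 219.823 ms
Then RT(12) = 219.823 + 145.752 × log₂ 12 = 219.823 + 145.752 × 3.5850 ≈ 742.338 ms.

742.3 ms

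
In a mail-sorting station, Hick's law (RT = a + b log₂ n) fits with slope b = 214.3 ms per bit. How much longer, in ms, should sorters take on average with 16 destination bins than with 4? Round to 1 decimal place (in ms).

428.6 ms

Only the slope matters, since a is common to both: ΔRT = b·log₂(n₂/n₁).
log₂(16) − log₂(4) = log₂(16/4) = log₂(4) = 2.
ΔRT = 214.3 × 2.0000 = 428.600 ms.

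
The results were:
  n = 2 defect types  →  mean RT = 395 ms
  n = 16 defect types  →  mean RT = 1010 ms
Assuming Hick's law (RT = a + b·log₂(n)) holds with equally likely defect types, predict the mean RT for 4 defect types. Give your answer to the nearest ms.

With log₂ n on the abscissa the relation is linear; from the two conditions:
  b = (1010 − 395) / (log₂ 16 − log₂ 2) = 615 / (4 − 1) = 205 ms/bit
  a = 395 − 205 × 1 = 190 ms
Then RT(4) = 190 + 205 × log₂ 4 = 190 + 205 × 2 ≈ 600.000 ms.

600 ms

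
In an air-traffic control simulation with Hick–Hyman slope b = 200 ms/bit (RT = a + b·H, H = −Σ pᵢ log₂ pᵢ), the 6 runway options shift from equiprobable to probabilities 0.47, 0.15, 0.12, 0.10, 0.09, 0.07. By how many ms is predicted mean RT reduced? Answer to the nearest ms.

Equiprobable entropy H₀ = log₂ 6 = 2.5850 bits.
Skewed entropy H = −Σ pᵢ log₂ pᵢ = 2.2030 bits.
ΔRT = b·(H₀ − H) = 200 × 0.3820 = 76.40 ms.

76 ms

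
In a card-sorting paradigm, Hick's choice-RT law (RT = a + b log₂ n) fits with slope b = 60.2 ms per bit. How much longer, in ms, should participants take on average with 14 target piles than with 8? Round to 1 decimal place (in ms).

48.6 ms

Only the slope matters, since a is common to both: ΔRT = b·log₂(n₂/n₁).
log₂(14) − log₂(8) = 3.8074 − 3 = 0.8074.
ΔRT = 60.2 × 0.8074 = 48.603 ms.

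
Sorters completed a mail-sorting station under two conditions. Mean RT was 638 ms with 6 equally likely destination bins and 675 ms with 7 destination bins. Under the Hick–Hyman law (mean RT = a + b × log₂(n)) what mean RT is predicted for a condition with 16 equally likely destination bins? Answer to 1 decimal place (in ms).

With log₂ n on the abscissa the relation is linear; from the two conditions:
  b = (675 − 638) / (log₂ 7 − log₂ 6) = 37 / (2.8074 − 2.5850) = 166.373 ms/bit
  a = 638 − 166.373 × 2.5850 = 207.933 ms
Then RT(16) = 207.933 + 166.373 × log₂ 16 = 207.933 + 166.373 × 4 ≈ 873.423 ms.

873.4 ms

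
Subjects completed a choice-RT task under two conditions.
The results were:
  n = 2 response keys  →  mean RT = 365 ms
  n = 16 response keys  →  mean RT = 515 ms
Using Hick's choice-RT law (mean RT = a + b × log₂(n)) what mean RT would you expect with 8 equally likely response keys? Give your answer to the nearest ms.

465 ms

RT is linear in log₂ n, so two points fix the line:
  b = (515 − 365) / (log₂ 16 − log₂ 2) = 150 / (4 − 1) = 50 ms/bit
  a = 365 − 50 × 1 = 315 ms
Then RT(8) = 315 + 50 × log₂ 8 = 315 + 50 × 3 ≈ 465.000 ms.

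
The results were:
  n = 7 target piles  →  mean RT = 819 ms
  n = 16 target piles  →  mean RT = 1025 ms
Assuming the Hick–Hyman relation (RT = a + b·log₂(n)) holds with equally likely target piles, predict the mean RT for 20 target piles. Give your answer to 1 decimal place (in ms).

1080.6 ms

RT is linear in log₂ n, so two points fix the line:
  b = (1025 − 819) / (log₂ 16 − log₂ 7) = 206 / (4 − 2.8074) = 172.725 ms/bit
  a = 819 − 172.725 × 2.8074 = 334.099 ms
Then RT(20) = 334.099 + 172.725 × log₂ 20 = 334.099 + 172.725 × 4.3219 ≈ 1080.605 ms.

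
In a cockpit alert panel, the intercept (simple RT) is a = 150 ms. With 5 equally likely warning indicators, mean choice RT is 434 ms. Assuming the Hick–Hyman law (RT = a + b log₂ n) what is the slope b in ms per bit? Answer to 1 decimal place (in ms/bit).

b = (434 − 150) / log₂(5) = 284 / 2.3219 = 122.312 ms/bit.

122.3 ms/bit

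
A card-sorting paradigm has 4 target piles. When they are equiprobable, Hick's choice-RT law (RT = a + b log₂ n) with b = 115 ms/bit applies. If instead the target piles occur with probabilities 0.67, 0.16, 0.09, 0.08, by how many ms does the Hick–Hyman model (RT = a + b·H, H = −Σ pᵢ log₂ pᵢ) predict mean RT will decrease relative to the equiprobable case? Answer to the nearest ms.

The RT saving is b·ΔH. Equiprobable H₀ = log₂(4) = 2.0000 bits; with the given probabilities H = 1.4143 bits.
b·(H₀ − H) = 115 × (2.0000 − 1.4143) = 67.36 ms.

67 ms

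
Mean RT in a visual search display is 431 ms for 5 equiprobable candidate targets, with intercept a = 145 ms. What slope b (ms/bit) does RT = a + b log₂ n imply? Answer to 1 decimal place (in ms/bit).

123.2 ms/bit

b = (431 − 145) / log₂(5) = 286 / 2.3219 = 123.173 ms/bit.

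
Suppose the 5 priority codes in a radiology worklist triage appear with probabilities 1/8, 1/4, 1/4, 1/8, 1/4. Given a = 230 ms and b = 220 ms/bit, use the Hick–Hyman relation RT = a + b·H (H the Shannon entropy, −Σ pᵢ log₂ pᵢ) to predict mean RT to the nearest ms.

Each term −pᵢ log₂ pᵢ: 0.125·3 + 0.25·2 + 0.25·2 + 0.125·3 + 0.25·2; summed, H = 2.250 bits.
Mean RT = a + bH = 230 + 220·2.250 = 725.00 ms.

725 ms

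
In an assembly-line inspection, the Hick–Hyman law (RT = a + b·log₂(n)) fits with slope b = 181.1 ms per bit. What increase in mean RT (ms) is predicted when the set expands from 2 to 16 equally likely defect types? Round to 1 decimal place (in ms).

543.3 ms

ΔRT = (a + b log₂ n₂) − (a + b log₂ n₁) = b·(log₂ n₂ − log₂ n₁).
log₂(16) − log₂(2) = log₂(16/2) = log₂(8) = 3.
ΔRT = 181.1 × 3.0000 = 543.300 ms.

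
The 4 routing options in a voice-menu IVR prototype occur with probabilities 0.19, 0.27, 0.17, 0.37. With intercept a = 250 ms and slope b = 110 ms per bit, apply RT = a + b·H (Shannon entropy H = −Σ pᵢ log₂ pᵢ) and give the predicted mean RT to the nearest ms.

462 ms

Entropy contributions −pᵢ log₂ pᵢ: 0.4552, 0.5100, 0.4346, 0.5307; sum H = 1.9306 bits.
RT = a + bH = 250 + 110·1.9306 = 462.36 ms.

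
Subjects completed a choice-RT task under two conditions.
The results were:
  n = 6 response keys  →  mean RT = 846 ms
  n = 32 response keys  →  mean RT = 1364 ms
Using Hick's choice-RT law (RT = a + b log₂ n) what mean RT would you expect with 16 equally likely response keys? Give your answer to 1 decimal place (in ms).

1149.5 ms

RT is linear in log₂ n, so two points fix the line:
  b = (1364 − 846) / (log₂ 32 − log₂ 6) = 518 / (5 − 2.5850) = 214.489 ms/bit
  a = 846 − 214.489 × 2.5850 = 291.553 ms
Then RT(16) = 291.553 + 214.489 × log₂ 16 = 291.553 + 214.489 × 4 ≈ 1149.511 ms.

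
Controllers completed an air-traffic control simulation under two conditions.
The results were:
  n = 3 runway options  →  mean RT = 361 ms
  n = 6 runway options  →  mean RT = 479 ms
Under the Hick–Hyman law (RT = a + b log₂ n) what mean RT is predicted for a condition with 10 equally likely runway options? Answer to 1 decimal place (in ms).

RT is linear in log₂ n, so two points fix the line:
  b = (479 − 361) / (log₂ 6 − log₂ 3) = 118 / (2.5850 − 1.5850) = 118.000 ms/bit
  a = 361 − 118.000 × 1.5850 = 173.974 ms
Then RT(10) = 173.974 + 118.000 × log₂ 10 = 173.974 + 118.000 × 3.3219 ≈ 565.962 ms.

566.0 ms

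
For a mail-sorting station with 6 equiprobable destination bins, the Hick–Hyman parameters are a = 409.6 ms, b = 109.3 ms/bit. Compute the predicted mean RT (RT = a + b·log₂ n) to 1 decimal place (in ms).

692.1 ms

log₂(6) = 2.5850 bits, so RT = 409.6 + 109.3 × 2.5850 ≈ 692.136 ms.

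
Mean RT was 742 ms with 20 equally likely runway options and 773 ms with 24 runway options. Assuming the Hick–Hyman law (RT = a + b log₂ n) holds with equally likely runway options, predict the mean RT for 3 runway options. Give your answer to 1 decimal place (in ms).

419.4 ms

Fit slope and intercept:
  b = (773 − 742) / (log₂ 24 − log₂ 20) = 31 / (4.5850 − 4.3219) = 117.855 ms/bit
  a = 742 − 117.855 × 4.3219 = 232.638 ms
Then RT(3) = 232.638 + 117.855 × log₂ 3 = 232.638 + 117.855 × 1.5850 ≈ 419.434 ms.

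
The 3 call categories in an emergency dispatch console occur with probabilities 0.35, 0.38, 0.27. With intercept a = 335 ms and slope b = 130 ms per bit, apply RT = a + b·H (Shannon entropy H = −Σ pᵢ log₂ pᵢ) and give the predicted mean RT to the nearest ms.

539 ms

Entropy contributions −pᵢ log₂ pᵢ: 0.5301, 0.5305, 0.5100; sum H = 1.5706 bits.
RT = a + bH = 335 + 130·1.5706 = 539.17 ms.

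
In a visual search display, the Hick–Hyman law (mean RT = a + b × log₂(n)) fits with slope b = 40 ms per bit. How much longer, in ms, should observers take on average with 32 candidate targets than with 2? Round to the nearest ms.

160 ms

Only the slope matters, since a is common to both: ΔRT = b·log₂(n₂/n₁).
log₂(32) − log₂(2) = log₂(32/2) = log₂(16) = 4.
ΔRT = 40 × 4.0000 = 160.000 ms.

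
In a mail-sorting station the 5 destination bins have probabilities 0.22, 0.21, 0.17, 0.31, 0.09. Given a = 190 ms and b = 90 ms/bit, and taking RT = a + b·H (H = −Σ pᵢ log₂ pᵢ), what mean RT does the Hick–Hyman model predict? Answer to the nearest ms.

390 ms

Entropy contributions −pᵢ log₂ pᵢ: 0.4806, 0.4728, 0.4346, 0.5238, 0.3127; sum H = 2.2244 bits.
RT = a + bH = 190 + 90·2.2244 = 390.20 ms.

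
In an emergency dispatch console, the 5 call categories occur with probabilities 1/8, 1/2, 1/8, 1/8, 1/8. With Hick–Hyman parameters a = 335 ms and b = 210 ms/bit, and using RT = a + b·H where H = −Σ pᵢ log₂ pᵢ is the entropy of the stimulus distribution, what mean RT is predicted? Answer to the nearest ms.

755 ms

H = −Σ pᵢ log₂ pᵢ = 0.125·3 + 0.5·1 + 0.125·3 + 0.125·3 + 0.125·3 = 2.000 bits.
RT = 335 + 210 × 2.000 = 755.00 ms.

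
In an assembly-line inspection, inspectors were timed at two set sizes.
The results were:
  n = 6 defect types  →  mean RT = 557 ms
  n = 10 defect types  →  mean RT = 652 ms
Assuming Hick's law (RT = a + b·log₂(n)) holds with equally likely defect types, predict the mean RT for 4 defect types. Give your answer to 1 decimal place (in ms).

481.6 ms

RT is linear in log₂ n, so two points fix the line:
  b = (652 − 557) / (log₂ 10 − log₂ 6) = 95 / (3.3219 − 2.5850) = 128.907 ms/bit
  a = 557 − 128.907 × 2.5850 = 223.780 ms
Then RT(4) = 223.780 + 128.907 × log₂ 4 = 223.780 + 128.907 × 2 ≈ 481.594 ms.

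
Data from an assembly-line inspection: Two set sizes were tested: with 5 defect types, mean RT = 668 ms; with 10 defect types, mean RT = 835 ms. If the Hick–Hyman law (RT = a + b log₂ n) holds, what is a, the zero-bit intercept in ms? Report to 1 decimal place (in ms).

280.2 ms

Slope: b = (835 − 668) / (log₂ 10 − log₂ 5) = 167/1.0000 = 167.000 ms/bit.
Intercept: a = 668 − 167.000·log₂(5) = 280.238 ms.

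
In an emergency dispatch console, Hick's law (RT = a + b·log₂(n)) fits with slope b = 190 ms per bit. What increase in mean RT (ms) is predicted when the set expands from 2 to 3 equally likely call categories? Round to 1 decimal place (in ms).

111.1 ms

The intercept a cancels: ΔRT = b·(log₂ n₂ − log₂ n₁) = b·log₂(n₂/n₁).
log₂(3) − log₂(2) = 1.5850 − 1 = 0.5850.
ΔRT = 190 × 0.5850 = 111.143 ms.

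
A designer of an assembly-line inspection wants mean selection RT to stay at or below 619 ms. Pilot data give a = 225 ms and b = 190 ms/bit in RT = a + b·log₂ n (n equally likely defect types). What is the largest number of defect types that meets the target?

4

Information budget: (619 − 225)/190 = 2.0737 bits, so n ≤ 2^2.0737 = 4.210 → at most 4.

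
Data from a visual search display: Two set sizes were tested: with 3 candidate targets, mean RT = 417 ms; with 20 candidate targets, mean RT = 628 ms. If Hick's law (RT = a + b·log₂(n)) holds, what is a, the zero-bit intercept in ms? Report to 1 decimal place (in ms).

294.8 ms

Slope: b = (628 − 417) / (log₂ 20 − log₂ 3) = 211/2.7370 = 77.093 ms/bit.
Intercept: a = 417 − 77.093·log₂(3) = 294.811 ms.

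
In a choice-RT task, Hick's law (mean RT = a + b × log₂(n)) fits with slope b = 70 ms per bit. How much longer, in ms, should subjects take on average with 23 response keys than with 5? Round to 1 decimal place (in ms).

The intercept a cancels: ΔRT = b·(log₂ n₂ − log₂ n₁) = b·log₂(n₂/n₁).
log₂(23) − log₂(5) = 4.5236 − 2.3219 = 2.2016.
ΔRT = 70 × 2.2016 = 154.114 ms.

154.1 ms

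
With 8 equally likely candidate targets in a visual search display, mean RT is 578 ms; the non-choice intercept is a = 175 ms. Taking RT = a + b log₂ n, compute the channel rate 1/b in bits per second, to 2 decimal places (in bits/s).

7.44 bits/s

b = (578 − 175)/log₂ 8 = 403/3 = 134.333 ms per bit = 0.13433 s/bit; the reciprocal is 7.444 bits/s.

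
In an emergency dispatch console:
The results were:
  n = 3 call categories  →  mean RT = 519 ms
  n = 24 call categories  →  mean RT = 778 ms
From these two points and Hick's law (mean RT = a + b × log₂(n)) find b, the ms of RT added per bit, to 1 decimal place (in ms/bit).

b = (RT₂ − RT₁)/(log₂ n₂ − log₂ n₁) = (778 − 519)/(4.5850 − 1.5850) = 86.333 ms/bit.

86.3 ms/bit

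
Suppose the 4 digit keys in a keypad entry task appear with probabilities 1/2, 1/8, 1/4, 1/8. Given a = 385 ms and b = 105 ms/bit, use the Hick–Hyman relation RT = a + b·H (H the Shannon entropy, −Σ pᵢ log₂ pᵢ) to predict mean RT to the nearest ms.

Each term −pᵢ log₂ pᵢ: 0.5·1 + 0.125·3 + 0.25·2 + 0.125·3; summed, H = 1.750 bits.
Mean RT = a + bH = 385 + 105·1.750 = 568.75 ms.

569 ms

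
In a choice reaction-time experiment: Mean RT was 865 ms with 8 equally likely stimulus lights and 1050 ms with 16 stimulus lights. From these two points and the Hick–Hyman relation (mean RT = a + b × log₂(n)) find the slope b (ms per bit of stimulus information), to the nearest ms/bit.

Slope: b = (1050 − 865) / (log₂ 16 − log₂ 8) = 185/1.0000 = 185 ms/bit.

185 ms/bit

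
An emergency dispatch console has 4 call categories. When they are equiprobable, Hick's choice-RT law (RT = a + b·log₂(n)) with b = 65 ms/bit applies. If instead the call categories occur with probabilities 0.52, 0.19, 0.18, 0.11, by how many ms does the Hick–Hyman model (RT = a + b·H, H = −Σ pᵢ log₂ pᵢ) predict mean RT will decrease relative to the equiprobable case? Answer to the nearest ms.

17 ms

The RT saving is b·ΔH. Equiprobable H₀ = log₂(4) = 2.0000 bits; with the given probabilities H = 1.7414 bits.
b·(H₀ − H) = 65 × (2.0000 − 1.7414) = 16.81 ms.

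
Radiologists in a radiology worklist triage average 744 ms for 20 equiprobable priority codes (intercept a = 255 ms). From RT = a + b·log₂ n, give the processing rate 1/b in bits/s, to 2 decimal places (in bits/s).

Choice component = 744 − 255 = 489 ms over log₂(20) = 4.3219 bits.
b = 489 / 4.3219 = 113.144 ms/bit, so 1/b = 8.838 bits/s.

8.84 bits/s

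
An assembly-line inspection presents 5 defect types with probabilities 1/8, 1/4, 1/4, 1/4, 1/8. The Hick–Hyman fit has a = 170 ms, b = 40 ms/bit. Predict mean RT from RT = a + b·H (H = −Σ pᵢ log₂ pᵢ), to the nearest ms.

Each term −pᵢ log₂ pᵢ: 0.125·3 + 0.25·2 + 0.25·2 + 0.25·2 + 0.125·3; summed, H = 2.250 bits.
Mean RT = a + bH = 170 + 40·2.250 = 260.00 ms.

260 ms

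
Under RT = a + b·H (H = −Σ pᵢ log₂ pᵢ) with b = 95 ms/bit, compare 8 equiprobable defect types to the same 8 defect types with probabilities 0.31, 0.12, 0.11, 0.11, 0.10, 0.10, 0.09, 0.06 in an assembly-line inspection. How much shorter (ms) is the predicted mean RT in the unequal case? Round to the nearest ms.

Equiprobable entropy H₀ = log₂ 8 = 3.0000 bits.
Skewed entropy H = −Σ pᵢ log₂ pᵢ = 2.8120 bits.
ΔRT = b·(H₀ − H) = 95 × 0.1880 = 17.86 ms.

18 ms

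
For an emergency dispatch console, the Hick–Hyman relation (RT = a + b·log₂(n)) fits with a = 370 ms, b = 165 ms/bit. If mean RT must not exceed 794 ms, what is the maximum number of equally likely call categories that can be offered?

Set 370 + 165·log₂ n ≤ 794 → log₂ n ≤ (794 − 370)/165 = 2.5697.
So n ≤ 2^2.5697 = 5.937; the largest integer n is 5.

5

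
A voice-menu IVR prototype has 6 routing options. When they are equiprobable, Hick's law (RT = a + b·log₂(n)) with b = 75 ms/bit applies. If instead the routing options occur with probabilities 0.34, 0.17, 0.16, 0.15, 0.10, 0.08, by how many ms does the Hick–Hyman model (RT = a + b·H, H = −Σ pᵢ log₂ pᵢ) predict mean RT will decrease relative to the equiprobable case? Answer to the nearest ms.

The RT saving is b·ΔH. Equiprobable H₀ = log₂(6) = 2.5850 bits; with the given probabilities H = 2.4210 bits.
b·(H₀ − H) = 75 × (2.5850 − 2.4210) = 12.30 ms.

12 ms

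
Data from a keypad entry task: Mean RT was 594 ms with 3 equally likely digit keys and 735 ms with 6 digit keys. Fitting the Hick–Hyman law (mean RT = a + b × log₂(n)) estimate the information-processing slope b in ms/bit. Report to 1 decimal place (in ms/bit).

141.0 ms/bit

The slope on a log₂ axis is (735 − 594) / (2.5850 − 1.5850) = 141.000 ms/bit.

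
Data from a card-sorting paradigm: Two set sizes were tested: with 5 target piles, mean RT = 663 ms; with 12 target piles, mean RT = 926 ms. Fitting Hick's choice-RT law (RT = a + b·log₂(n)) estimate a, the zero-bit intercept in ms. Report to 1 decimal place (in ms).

179.5 ms

b = (RT₂ − RT₁)/(log₂ n₂ − log₂ n₁) = (926 − 663)/(3.5850 − 2.3219) = 208.229 ms/bit.
Intercept: a = 663 − 208.229·log₂(5) = 179.508 ms.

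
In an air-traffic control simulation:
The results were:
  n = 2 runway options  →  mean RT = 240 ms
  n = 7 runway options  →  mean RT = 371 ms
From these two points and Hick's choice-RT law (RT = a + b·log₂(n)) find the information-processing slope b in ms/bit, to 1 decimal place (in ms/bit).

72.5 ms/bit

The slope on a log₂ axis is (371 − 240) / (2.8074 − 1) = 72.482 ms/bit.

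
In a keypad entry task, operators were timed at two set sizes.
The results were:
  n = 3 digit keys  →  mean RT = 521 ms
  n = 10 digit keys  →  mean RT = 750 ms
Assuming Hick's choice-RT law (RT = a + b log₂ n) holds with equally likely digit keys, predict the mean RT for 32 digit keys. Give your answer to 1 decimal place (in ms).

971.2 ms

Solve the two-equation system in a and b:
  b = (750 − 521) / (log₂ 10 − log₂ 3) = 229 / (3.3219 − 1.5850) = 131.839 ms/bit
  a = 521 − 131.839 × 1.5850 = 312.040 ms
Then RT(32) = 312.040 + 131.839 × log₂ 32 = 312.040 + 131.839 × 5 ≈ 971.236 ms.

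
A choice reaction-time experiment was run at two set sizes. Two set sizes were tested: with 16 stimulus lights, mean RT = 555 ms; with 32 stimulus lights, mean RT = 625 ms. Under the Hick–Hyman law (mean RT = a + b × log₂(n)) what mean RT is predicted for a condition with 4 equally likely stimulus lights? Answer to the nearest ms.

RT is linear in log₂ n, so two points fix the line:
  b = (625 − 555) / (log₂ 32 − log₂ 16) = 70 / (5 − 4) = 70 ms/bit
  a = 555 − 70 × 4 = 275 ms
Then RT(4) = 275 + 70 × log₂ 4 = 275 + 70 × 2 ≈ 415.000 ms.

415 ms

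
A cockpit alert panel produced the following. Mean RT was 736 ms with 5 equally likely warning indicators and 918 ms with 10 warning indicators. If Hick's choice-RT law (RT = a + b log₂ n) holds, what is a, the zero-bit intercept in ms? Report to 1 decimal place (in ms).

Slope: b = (918 − 736) / (log₂ 10 − log₂ 5) = 182/1.0000 = 182.000 ms/bit.
Intercept: a = 736 − 182.000·log₂(5) = 313.409 ms.

313.4 ms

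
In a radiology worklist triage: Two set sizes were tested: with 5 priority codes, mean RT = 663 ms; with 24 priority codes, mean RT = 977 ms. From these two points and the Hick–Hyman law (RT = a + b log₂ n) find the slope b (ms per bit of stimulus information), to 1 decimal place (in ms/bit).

138.8 ms/bit

b = (RT₂ − RT₁)/(log₂ n₂ − log₂ n₁) = (977 − 663)/(4.5850 − 2.3219) = 138.752 ms/bit.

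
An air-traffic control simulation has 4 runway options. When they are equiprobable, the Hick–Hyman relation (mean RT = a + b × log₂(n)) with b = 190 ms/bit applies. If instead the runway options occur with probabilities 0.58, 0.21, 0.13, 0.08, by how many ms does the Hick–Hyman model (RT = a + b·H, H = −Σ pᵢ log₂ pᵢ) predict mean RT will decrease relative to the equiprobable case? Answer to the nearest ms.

75 ms

The RT saving is b·ΔH. Equiprobable H₀ = log₂(4) = 2.0000 bits; with the given probabilities H = 1.6028 bits.
b·(H₀ − H) = 190 × (2.0000 − 1.6028) = 75.47 ms.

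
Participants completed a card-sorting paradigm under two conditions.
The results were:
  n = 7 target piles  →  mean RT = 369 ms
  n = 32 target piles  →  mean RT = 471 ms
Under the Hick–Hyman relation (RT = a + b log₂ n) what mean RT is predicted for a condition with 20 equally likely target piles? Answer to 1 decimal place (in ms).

RT is linear in log₂ n, so two points fix the line:
  b = (471 − 369) / (log₂ 32 − log₂ 7) = 102 / (5 − 2.8074) = 46.519 ms/bit
  a = 369 − 46.519 × 2.8074 = 238.404 ms
Then RT(20) = 238.404 + 46.519 × log₂ 20 = 238.404 + 46.519 × 4.3219 ≈ 439.457 ms.

439.5 ms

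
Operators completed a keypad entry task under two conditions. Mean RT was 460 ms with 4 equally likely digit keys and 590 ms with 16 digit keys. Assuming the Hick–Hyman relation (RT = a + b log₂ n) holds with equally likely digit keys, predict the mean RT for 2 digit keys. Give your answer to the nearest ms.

Solve the two-equation system in a and b:
  b = (590 − 460) / (log₂ 16 − log₂ 4) = 130 / (4 − 2) = 65 ms/bit
  a = 460 − 65 × 2 = 330 ms
Then RT(2) = 330 + 65 × log₂ 2 = 330 + 65 × 1 ≈ 395.000 ms.

395 ms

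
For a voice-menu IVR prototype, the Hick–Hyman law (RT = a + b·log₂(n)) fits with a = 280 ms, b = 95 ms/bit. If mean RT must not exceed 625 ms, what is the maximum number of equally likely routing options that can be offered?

12

Set 280 + 95·log₂ n ≤ 625 → log₂ n ≤ (625 − 280)/95 = 3.6316.
So n ≤ 2^3.6316 = 12.394; the largest integer n is 12.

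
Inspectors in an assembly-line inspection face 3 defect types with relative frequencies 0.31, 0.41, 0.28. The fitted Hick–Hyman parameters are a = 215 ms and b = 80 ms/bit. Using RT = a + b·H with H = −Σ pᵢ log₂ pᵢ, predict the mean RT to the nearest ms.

Entropy contributions −pᵢ log₂ pᵢ: 0.5238, 0.5274, 0.5142; sum H = 1.5654 bits.
RT = a + bH = 215 + 80·1.5654 = 340.23 ms.

340 ms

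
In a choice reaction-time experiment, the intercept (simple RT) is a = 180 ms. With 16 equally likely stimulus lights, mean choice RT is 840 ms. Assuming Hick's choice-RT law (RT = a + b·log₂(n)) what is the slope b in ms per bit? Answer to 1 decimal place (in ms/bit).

165.0 ms/bit

log₂(16) = 4 bits.
b = (RT − a)/log₂ n = (840 − 180) / 4 = 165.000 ms/bit.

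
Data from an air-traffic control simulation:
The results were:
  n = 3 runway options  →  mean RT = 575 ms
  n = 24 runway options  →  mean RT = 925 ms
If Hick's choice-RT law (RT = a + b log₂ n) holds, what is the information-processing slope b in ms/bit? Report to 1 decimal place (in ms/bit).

Slope: b = (925 − 575) / (log₂ 24 − log₂ 3) = 350/3.0000 = 116.667 ms/bit.

116.7 ms/bit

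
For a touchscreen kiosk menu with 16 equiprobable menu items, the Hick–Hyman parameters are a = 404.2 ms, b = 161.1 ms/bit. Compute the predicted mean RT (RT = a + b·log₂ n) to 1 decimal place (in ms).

1048.6 ms

log₂(16) = 4 bits, so RT = 404.2 + 161.1 × 4 ≈ 1048.600 ms.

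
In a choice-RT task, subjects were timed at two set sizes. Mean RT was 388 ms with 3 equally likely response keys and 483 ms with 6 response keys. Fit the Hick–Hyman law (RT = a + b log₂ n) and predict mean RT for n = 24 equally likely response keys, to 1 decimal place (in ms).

673.0 ms

RT is linear in log₂ n, so two points fix the line:
  b = (483 − 388) / (log₂ 6 − log₂ 3) = 95 / (2.5850 − 1.5850) = 95.000 ms/bit
  a = 388 − 95.000 × 1.5850 = 237.429 ms
Then RT(24) = 237.429 + 95.000 × log₂ 24 = 237.429 + 95.000 × 4.5850 ≈ 673.000 ms.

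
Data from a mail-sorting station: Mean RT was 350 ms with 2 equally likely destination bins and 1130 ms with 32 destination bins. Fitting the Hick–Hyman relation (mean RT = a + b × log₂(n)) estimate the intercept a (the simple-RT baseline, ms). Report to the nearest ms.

Slope: b = (1130 − 350) / (log₂ 32 − log₂ 2) = 780/4.0000 = 195 ms/bit.
Intercept: a = 350 − 195·log₂(2) = 155.000 ms.

155 ms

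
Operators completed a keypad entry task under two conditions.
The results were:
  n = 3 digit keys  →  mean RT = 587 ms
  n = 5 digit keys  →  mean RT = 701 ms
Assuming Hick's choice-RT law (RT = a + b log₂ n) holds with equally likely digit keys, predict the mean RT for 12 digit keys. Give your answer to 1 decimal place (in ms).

896.4 ms

Fit slope and intercept:
  b = (701 − 587) / (log₂ 5 − log₂ 3) = 114 / (2.3219 − 1.5850) = 154.688 ms/bit
  a = 587 − 154.688 × 1.5850 = 341.825 ms
Then RT(12) = 341.825 + 154.688 × log₂ 12 = 341.825 + 154.688 × 3.5850 ≈ 896.377 ms.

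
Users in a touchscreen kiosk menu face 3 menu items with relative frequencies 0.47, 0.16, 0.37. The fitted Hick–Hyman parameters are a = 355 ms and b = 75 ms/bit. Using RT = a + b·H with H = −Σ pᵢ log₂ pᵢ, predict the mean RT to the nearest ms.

465 ms

Entropy contributions −pᵢ log₂ pᵢ: 0.5120, 0.4230, 0.5307; sum H = 1.4657 bits.
RT = a + bH = 355 + 75·1.4657 = 464.93 ms.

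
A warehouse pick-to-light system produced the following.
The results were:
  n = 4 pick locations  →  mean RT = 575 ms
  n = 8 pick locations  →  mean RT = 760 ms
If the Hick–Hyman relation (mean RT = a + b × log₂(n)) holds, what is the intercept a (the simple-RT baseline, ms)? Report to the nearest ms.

205 ms

The slope on a log₂ axis is (760 − 575) / (3 − 2) = 185 ms/bit.
Intercept: a = 575 − 185·log₂(4) = 205.000 ms.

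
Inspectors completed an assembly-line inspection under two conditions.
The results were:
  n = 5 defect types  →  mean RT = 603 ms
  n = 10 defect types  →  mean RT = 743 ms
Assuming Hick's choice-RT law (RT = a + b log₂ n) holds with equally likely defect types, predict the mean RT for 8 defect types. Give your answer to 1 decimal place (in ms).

697.9 ms

Fit slope and intercept:
  b = (743 − 603) / (log₂ 10 − log₂ 5) = 140 / (3.3219 − 2.3219) = 140.000 ms/bit
  a = 603 − 140.000 × 2.3219 = 277.930 ms
Then RT(8) = 277.930 + 140.000 × log₂ 8 = 277.930 + 140.000 × 3 ≈ 697.930 ms.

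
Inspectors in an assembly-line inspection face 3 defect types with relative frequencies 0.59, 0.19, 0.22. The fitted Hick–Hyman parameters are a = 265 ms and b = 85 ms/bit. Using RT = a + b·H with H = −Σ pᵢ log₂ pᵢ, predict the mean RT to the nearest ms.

H = 0.59·log₂(1/0.59) + 0.19·log₂(1/0.19) + 0.22·log₂(1/0.22) = 1.3849 bits.
RT = 265 + 85 × 1.3849 = 382.72 ms.

383 ms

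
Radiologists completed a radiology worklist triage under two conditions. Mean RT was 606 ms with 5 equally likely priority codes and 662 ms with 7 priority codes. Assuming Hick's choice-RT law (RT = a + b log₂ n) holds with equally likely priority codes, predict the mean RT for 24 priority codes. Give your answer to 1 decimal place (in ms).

Fit slope and intercept:
  b = (662 − 606) / (log₂ 7 − log₂ 5) = 56 / (2.8074 − 2.3219) = 115.362 ms/bit
  a = 606 − 115.362 × 2.3219 = 338.137 ms
Then RT(24) = 338.137 + 115.362 × log₂ 24 = 338.137 + 115.362 × 4.5850 ≈ 867.069 ms.

867.1 ms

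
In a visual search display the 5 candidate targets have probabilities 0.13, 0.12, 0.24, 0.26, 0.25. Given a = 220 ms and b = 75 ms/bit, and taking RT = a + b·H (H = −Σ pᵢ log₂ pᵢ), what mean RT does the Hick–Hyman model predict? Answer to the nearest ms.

Entropy contributions −pᵢ log₂ pᵢ: 0.3826, 0.3671, 0.4941, 0.5053, 0.5000; sum H = 2.2491 bits.
RT = a + bH = 220 + 75·2.2491 = 388.69 ms.

389 ms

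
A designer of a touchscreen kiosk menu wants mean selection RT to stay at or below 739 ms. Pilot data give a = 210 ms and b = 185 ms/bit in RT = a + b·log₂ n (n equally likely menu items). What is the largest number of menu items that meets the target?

7

185·log₂ n ≤ 739 − 210 = 529, giving log₂ n ≤ 2.8595 and n ≤ 7.257. The largest whole number is 7.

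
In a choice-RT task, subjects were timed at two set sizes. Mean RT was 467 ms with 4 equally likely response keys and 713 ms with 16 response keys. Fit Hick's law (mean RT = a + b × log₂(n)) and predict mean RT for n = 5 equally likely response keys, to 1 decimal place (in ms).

With log₂ n on the abscissa the relation is linear; from the two conditions:
  b = (713 − 467) / (log₂ 16 − log₂ 4) = 246 / (4 − 2) = 123.000 ms/bit
  a = 467 − 123.000 × 2 = 221.000 ms
Then RT(5) = 221.000 + 123.000 × log₂ 5 = 221.000 + 123.000 × 2.3219 ≈ 506.597 ms.

506.6 ms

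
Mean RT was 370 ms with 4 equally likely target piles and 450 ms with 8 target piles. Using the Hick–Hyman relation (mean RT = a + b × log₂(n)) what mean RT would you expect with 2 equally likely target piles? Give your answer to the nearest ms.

Fit slope and intercept:
  b = (450 − 370) / (log₂ 8 − log₂ 4) = 80 / (3 − 2) = 80 ms/bit
  a = 370 − 80 × 2 = 210 ms
Then RT(2) = 210 + 80 × log₂ 2 = 210 + 80 × 1 ≈ 290.000 ms.

290 ms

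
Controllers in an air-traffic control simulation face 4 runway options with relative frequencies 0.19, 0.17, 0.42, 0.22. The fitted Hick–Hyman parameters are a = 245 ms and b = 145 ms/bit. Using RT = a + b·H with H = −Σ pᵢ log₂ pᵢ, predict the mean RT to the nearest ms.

H = 0.19·log₂(1/0.19) + 0.17·log₂(1/0.17) + 0.42·log₂(1/0.42) + 0.22·log₂(1/0.22) = 1.8960 bits.
RT = 245 + 145 × 1.8960 = 519.92 ms.

520 ms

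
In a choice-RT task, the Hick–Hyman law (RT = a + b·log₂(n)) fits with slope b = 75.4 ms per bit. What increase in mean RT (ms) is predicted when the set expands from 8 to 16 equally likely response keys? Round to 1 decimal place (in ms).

75.4 ms

ΔRT = (a + b log₂ n₂) − (a + b log₂ n₁) = b·(log₂ n₂ − log₂ n₁).
log₂(16) − log₂(8) = log₂(16/8) = log₂(2) = 1.
ΔRT = 75.4 × 1.0000 = 75.400 ms.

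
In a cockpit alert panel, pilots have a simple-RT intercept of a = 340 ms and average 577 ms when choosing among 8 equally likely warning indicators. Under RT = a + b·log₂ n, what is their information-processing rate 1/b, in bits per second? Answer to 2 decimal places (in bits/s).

12.66 bits/s

Choice component = 577 − 340 = 237 ms over log₂(8) = 3 bits.
b = 237 / 3 = 79.000 ms/bit, so 1/b = 12.658 bits/s.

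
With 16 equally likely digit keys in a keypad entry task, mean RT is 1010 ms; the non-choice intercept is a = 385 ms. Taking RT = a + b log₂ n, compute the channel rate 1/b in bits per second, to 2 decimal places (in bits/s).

6.40 bits/s

b = (1010 − 385)/log₂ 16 = 625/4 = 156.250 ms per bit = 0.15625 s/bit; the reciprocal is 6.400 bits/s.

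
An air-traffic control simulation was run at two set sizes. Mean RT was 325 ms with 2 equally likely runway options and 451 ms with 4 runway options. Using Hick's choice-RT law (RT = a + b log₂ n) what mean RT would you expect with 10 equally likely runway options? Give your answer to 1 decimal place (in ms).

RT is linear in log₂ n, so two points fix the line:
  b = (451 − 325) / (log₂ 4 − log₂ 2) = 126 / (2 − 1) = 126.000 ms/bit
  a = 325 − 126.000 × 1 = 199.000 ms
Then RT(10) = 199.000 + 126.000 × log₂ 10 = 199.000 + 126.000 × 3.3219 ≈ 617.563 ms.

617.6 ms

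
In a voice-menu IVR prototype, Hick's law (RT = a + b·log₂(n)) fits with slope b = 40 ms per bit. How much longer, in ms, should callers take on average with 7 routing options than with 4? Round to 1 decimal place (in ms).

The intercept a cancels: ΔRT = b·(log₂ n₂ − log₂ n₁) = b·log₂(n₂/n₁).
log₂(7) − log₂(4) = 2.8074 − 2 = 0.8074.
ΔRT = 40 × 0.8074 = 32.294 ms.

32.3 ms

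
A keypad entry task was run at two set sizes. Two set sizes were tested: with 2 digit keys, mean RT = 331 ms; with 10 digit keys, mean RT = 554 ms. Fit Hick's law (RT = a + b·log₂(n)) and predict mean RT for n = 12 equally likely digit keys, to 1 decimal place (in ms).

RT is linear in log₂ n, so two points fix the line:
  b = (554 − 331) / (log₂ 10 − log₂ 2) = 223 / (3.3219 − 1) = 96.041 ms/bit
  a = 331 − 96.041 × 1 = 234.959 ms
Then RT(12) = 234.959 + 96.041 × log₂ 12 = 234.959 + 96.041 × 3.5850 ≈ 579.262 ms.

579.3 ms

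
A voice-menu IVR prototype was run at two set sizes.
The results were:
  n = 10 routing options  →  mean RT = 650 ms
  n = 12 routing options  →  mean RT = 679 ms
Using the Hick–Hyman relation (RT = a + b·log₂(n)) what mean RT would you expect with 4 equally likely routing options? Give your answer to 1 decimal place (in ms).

504.3 ms

RT is linear in log₂ n, so two points fix the line:
  b = (679 − 650) / (log₂ 12 − log₂ 10) = 29 / (3.5850 − 3.3219) = 110.252 ms/bit
  a = 650 − 110.252 × 3.3219 = 283.752 ms
Then RT(4) = 283.752 + 110.252 × log₂ 4 = 283.752 + 110.252 × 2 ≈ 504.255 ms.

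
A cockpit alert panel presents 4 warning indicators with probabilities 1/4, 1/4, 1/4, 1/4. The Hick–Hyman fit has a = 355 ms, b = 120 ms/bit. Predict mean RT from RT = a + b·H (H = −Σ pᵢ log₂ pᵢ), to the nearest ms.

595 ms

Each term −pᵢ log₂ pᵢ: 0.25·2 + 0.25·2 + 0.25·2 + 0.25·2; summed, H = 2.000 bits.
Mean RT = a + bH = 355 + 120·2.000 = 595.00 ms.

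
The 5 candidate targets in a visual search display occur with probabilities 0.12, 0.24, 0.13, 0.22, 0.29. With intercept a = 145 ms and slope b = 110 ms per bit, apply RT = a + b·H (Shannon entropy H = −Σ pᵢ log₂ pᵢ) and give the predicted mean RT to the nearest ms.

392 ms

H = 0.12·log₂(1/0.12) + 0.24·log₂(1/0.24) + 0.13·log₂(1/0.13) + 0.22·log₂(1/0.22) + 0.29·log₂(1/0.29) = 2.2423 bits.
RT = 145 + 110 × 2.2423 = 391.66 ms.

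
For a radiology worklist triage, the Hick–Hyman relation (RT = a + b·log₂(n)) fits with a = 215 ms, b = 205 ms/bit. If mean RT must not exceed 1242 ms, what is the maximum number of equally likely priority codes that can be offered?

32

Set 215 + 205·log₂ n ≤ 1242 → log₂ n ≤ (1242 − 215)/205 = 5.0098.
So n ≤ 2^5.0098 = 32.217; the largest integer n is 32.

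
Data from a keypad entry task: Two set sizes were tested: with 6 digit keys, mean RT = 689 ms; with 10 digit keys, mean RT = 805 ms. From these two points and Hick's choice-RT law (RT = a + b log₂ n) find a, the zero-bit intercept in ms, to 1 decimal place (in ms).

The slope on a log₂ axis is (805 − 689) / (3.3219 − 2.5850) = 157.402 ms/bit.
a = RT₁ − b·log₂ n₁ = 689 − 157.402 × 2.5850 = 282.121 ms.

282.1 ms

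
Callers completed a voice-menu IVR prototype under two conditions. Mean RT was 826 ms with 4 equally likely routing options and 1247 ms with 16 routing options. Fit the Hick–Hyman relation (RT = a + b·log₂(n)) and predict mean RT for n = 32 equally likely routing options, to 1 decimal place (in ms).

Fit slope and intercept:
  b = (1247 − 826) / (log₂ 16 − log₂ 4) = 421 / (4 − 2) = 210.500 ms/bit
  a = 826 − 210.500 × 2 = 405.000 ms
Then RT(32) = 405.000 + 210.500 × log₂ 32 = 405.000 + 210.500 × 5 ≈ 1457.500 ms.

1457.5 ms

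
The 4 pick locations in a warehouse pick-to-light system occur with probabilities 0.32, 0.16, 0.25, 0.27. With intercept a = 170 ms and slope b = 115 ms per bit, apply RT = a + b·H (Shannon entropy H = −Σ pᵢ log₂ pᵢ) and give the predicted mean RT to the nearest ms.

Entropy contributions −pᵢ log₂ pᵢ: 0.5260, 0.4230, 0.5000, 0.5100; sum H = 1.9591 bits.
RT = a + bH = 170 + 115·1.9591 = 395.29 ms.

395 ms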